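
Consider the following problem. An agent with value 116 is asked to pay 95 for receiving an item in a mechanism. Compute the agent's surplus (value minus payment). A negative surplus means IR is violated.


Step 1: Surplus = value - payment = 116 - 95 = 21
Step 2: IR is satisfied (surplus >= 0)

21


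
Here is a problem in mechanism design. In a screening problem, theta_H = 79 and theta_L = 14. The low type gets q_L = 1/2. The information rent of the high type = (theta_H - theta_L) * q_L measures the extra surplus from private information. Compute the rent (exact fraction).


Step 1: theta_H - theta_L = 79 - 14 = 65
Step 2: Information rent = (theta_H - theta_L) * q_L
Step 3: = 65 * 1/2
Step 4: = 65/2

65/2


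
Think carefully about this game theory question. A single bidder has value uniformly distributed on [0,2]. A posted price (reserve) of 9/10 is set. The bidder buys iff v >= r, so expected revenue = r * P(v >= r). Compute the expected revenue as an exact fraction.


Step 1: Posted price r = 9/10, value support [0,2]
Step 2: P(v >= r) = (2 - 9/10)/2 = 11/20
Step 3: Expected revenue = r * P(v >= r) = 9/10 * 11/20
Step 4: Revenue = 99/200

99/200


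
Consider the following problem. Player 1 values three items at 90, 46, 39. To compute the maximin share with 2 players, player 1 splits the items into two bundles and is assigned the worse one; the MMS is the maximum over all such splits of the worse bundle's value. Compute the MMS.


Step 1: Item values = 90, 46, 39
Step 2: Enumerate all 2-bundle partitions and take the smaller bundle:
  Partition 1: {90} vs {46,39} -> bundles 90, 85; min = 85
  Partition 2: {46} vs {90,39} -> bundles 46, 129; min = 46
  Partition 3: {39} vs {90,46} -> bundles 39, 136; min = 39
Step 3: MMS = max(85, 46, 39) = 85

85


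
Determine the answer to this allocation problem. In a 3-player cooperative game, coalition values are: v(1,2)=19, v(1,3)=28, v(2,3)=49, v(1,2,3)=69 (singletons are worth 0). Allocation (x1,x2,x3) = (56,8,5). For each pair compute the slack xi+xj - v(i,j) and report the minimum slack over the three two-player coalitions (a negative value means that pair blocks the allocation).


Step 1: Slack for coalition (1,2): x1+x2 - v12 = 64 - 19 = 45
Step 2: Slack for coalition (1,3): x1+x3 - v13 = 61 - 28 = 33
Step 3: Slack for coalition (2,3): x2+x3 - v23 = 13 - 49 = -36
Step 4: Minimum slack = min(45, 33, -36) = -36, attained by (2,3); coalition (2,3) can block (slack < 0), so the allocation is not in the core

-36


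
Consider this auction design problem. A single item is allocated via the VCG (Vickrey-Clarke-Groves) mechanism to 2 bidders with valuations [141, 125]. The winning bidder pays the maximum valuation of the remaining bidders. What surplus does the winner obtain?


Step 1: The winner is the agent with the highest value: agent 0 with value 141
Step 2: Values of other agents: [125]
Step 3: VCG payment = max of others' values = 125
Step 4: Surplus = 141 - 125 = 16

16


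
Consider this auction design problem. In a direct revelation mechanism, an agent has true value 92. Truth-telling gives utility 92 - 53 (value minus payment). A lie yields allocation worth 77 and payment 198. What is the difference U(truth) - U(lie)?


Step 1: U(truth) = value - payment = 92 - 53 = 39
Step 2: U(lie) = allocation - payment = 77 - 198 = -121
Step 3: IC gap = 39 - (-121) = 160

160


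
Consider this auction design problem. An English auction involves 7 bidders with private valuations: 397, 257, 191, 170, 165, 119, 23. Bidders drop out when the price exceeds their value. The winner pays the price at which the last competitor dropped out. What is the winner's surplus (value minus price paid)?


Step 1: Identify the highest value: 397
Step 2: Identify the second-highest value: 257
Step 3: The final price = second-highest value = 257
Step 4: Surplus = 397 - 257 = 140

140


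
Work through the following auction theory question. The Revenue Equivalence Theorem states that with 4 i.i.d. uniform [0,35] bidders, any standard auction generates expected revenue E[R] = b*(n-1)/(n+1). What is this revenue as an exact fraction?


Step 1: By Revenue Equivalence, expected revenue = b*(n-1)/(n+1)
Step 2: Substituting n = 4, b = 35
Step 3: Revenue = 35*(4-1)/(4+1) = 35*3/5
Step 4: Revenue = 105/5 = 21

21


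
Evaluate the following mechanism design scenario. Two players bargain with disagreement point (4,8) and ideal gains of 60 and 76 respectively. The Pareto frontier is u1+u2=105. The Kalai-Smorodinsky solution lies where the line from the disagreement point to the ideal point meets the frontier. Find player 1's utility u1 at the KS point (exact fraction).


Step 1: At the KS point, (u1-d1)/r1 = (u2-d2)/r2 = t and u1+u2 = 105
Step 2: u1 = d1 + r1*t and u2 = d2 + r2*t, so (d1 + r1*t) + (d2 + r2*t) = 105
Step 3: t = (105 - 4 - 8)/(60 + 76) = 93/136
Step 4: u1 = d1 + r1*t = 4 + 60 * 93/136 = 1531/34
Step 5: (Check: u2 = d2 + r2*t = 2039/34; u1+u2 = 1531/34 + 2039/34 = 105, on the frontier.)

1531/34


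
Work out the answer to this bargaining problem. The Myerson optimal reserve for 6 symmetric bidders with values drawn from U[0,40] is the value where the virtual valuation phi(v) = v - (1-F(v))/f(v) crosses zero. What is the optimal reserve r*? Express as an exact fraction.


Step 1: For U[0,40], F(v) = v/40 and f(v) = 1/40
Step 2: phi(v) = v - (1 - v/40)/(1/40) = v - (40 - v) = 2v - 40
Step 3: Set phi(r*) = 0: 2r* - 40 = 0
Step 4: r* = 40/2 = 20 (the number of bidders n = 6 does not enter)

20


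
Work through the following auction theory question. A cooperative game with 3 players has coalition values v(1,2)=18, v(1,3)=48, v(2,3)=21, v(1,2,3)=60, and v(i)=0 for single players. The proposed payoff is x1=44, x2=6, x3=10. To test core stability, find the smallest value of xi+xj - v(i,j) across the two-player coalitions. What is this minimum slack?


Step 1: Slack for coalition (1,2): x1+x2 - v12 = 50 - 18 = 32
Step 2: Slack for coalition (1,3): x1+x3 - v13 = 54 - 48 = 6
Step 3: Slack for coalition (2,3): x2+x3 - v23 = 16 - 21 = -5
Step 4: Minimum slack = min(32, 6, -5) = -5, attained by (2,3); coalition (2,3) can block (slack < 0), so the allocation is not in the core

-5


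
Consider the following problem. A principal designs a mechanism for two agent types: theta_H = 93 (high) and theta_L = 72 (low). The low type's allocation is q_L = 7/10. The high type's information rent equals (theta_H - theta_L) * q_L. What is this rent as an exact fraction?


Step 1: theta_H - theta_L = 93 - 72 = 21
Step 2: Information rent = (theta_H - theta_L) * q_L
Step 3: = 21 * 7/10
Step 4: = 147/10

147/10


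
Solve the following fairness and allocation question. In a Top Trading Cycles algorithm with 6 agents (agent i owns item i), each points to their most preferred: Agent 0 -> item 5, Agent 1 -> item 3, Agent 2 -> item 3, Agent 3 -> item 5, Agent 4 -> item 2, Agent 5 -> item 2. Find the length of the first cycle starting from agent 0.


Step 1: Trace the pointer graph from agent 0: 0 -> 5 -> 2 -> 3 -> 5
Step 2: A cycle is detected when we revisit agent 5
Step 3: The cycle is: 5 -> 2 -> 3 -> 5
Step 4: Cycle length = 3

3


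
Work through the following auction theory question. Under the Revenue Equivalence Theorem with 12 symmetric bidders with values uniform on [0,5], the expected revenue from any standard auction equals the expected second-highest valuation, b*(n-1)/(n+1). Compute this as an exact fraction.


Step 1: By Revenue Equivalence, expected revenue = b*(n-1)/(n+1)
Step 2: Substituting n = 12, b = 5
Step 3: Revenue = 5*(12-1)/(12+1) = 5*11/13
Step 4: Revenue = 55/13

55/13


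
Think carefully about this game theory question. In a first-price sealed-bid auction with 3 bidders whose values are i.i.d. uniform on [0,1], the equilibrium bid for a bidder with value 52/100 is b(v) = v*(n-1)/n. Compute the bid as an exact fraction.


Step 1: The symmetric BNE bidding function is b(v) = v * (n-1) / n
Step 2: Substitute v = 13/25 and n = 3
Step 3: b = 13/25 * 2/3
Step 4: b = 26/75

26/75


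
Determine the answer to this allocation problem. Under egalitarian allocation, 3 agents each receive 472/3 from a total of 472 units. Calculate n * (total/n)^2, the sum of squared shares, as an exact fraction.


Step 1: Each agent's share = 472/3
Step 2: Square of each share = (472/3)^2 = 222784/9
Step 3: Sum of squares = 3 * 222784/9 = 222784/3

222784/3


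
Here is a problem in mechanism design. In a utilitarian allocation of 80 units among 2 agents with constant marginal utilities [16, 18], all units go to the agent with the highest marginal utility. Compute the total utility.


Step 1: The marginal utilities are [16, 18]
Step 2: The highest marginal utility is 18
Step 3: All 80 units go to that agent
Step 4: Total utility = 18 * 80 = 1440

1440


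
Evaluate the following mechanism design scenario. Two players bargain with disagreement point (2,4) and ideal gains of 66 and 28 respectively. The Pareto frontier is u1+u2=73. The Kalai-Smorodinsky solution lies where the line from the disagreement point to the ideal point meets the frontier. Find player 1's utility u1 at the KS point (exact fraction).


Step 1: At the KS point, (u1-d1)/r1 = (u2-d2)/r2 = t and u1+u2 = 73
Step 2: u1 = d1 + r1*t and u2 = d2 + r2*t, so (d1 + r1*t) + (d2 + r2*t) = 73
Step 3: t = (73 - 2 - 4)/(66 + 28) = 67/94
Step 4: u1 = d1 + r1*t = 2 + 66 * 67/94 = 2305/47
Step 5: (Check: u2 = d2 + r2*t = 1126/47; u1+u2 = 2305/47 + 1126/47 = 73, on the frontier.)

2305/47


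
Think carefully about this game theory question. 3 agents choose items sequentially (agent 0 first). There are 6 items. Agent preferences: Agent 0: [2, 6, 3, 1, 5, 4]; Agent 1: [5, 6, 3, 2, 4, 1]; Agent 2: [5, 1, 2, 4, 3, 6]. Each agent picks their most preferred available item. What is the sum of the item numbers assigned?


Step 1: Agent 0 picks item 2
Step 2: Agent 1 picks item 5
Step 3: Agent 2 picks item 1
Step 4: Sum = 2 + 5 + 1 = 8

8


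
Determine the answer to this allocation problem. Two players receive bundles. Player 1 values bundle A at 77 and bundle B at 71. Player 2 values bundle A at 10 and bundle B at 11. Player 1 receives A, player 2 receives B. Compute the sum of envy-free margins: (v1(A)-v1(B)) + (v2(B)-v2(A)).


Step 1: Player 1's margin = v1(A) - v1(B) = 77 - 71 = 6
Step 2: Player 2's margin = v2(B) - v2(A) = 11 - 10 = 1
Step 3: Total margin = 6 + 1 = 7

7


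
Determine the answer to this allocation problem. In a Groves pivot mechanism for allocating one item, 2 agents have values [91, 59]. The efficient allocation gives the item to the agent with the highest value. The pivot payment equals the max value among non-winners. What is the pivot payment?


Step 1: The efficient winner is agent 0 with value 91
Step 2: Other agents' values: [59]
Step 3: Pivot payment = max(others) = 59
Step 4: The winner pays 59

59


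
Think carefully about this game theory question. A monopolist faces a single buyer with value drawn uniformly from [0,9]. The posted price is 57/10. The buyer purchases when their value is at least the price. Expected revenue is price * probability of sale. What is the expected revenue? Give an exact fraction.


Step 1: Posted price r = 57/10, value support [0,9]
Step 2: P(v >= r) = (9 - 57/10)/9 = 11/30
Step 3: Expected revenue = r * P(v >= r) = 57/10 * 11/30
Step 4: Revenue = 209/100

209/100


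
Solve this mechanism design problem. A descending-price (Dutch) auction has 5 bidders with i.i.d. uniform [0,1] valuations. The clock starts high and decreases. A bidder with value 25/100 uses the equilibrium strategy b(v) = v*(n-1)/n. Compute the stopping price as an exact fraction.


Step 1: Dutch auctions are strategically equivalent to first-price auctions
Step 2: The equilibrium bid is b(v) = v*(n-1)/n
Step 3: b = 1/4 * 4/5
Step 4: b = 1/5

1/5


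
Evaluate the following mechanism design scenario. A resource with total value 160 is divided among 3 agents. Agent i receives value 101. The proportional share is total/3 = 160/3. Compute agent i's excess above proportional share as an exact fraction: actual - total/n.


Step 1: Proportional share = 160/3
Step 2: Agent's actual allocation = 101
Step 3: Excess = 101 - 160/3 = 143/3

143/3


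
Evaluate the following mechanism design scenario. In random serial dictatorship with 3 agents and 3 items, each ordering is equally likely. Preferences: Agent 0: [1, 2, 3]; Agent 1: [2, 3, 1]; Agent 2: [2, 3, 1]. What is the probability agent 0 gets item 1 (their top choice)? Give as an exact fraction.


Step 1: Agent 0 wants item 1
Step 2: There are 6 possible orderings of agents
Step 3: In 6 orderings, agent 0 gets item 1
Step 4: Probability = 6/6 = 1

1


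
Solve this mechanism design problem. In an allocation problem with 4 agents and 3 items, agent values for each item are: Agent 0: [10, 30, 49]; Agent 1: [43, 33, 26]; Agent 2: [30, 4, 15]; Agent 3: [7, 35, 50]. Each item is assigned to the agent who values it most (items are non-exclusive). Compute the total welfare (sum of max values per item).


Step 1: For each item, find the maximum value among all agents.
Step 2: Item 0 -> Agent 1 (value 43)
Step 3: Item 1 -> Agent 3 (value 35)
Step 4: Item 2 -> Agent 3 (value 50)
Step 5: Total welfare = 43 + 35 + 50 = 128

128


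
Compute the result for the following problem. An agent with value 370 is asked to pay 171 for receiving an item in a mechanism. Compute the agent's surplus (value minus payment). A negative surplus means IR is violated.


Step 1: Surplus = value - payment = 370 - 171 = 199
Step 2: IR is satisfied (surplus >= 0)

199


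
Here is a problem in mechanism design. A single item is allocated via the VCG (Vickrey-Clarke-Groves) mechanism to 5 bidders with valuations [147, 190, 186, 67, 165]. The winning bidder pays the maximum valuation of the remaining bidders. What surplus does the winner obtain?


Step 1: The winner is the agent with the highest value: agent 1 with value 190
Step 2: Values of other agents: [147, 186, 67, 165]
Step 3: VCG payment = max of others' values = 186
Step 4: Surplus = 190 - 186 = 4

4


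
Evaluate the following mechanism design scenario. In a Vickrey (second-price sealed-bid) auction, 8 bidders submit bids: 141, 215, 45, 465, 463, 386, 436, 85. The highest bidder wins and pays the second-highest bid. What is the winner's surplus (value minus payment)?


Step 1: Sort bids in descending order: 465, 463, 436, 386, 215, 141, 85, 45
Step 2: The winning bid is the highest: 465
Step 3: The payment equals the second-highest bid: 463
Step 4: Surplus = winner's bid - payment = 465 - 463 = 2

2


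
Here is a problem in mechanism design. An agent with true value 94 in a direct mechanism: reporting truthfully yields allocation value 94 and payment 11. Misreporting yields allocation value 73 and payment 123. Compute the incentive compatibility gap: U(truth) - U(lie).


Step 1: U(truth) = value - payment = 94 - 11 = 83
Step 2: U(lie) = allocation - payment = 73 - 123 = -50
Step 3: IC gap = 83 - (-50) = 133

133


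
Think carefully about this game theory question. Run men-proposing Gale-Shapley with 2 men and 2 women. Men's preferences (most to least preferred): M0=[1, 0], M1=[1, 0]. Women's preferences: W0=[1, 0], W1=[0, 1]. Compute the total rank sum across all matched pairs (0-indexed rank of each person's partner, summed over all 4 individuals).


Step 1: Run Gale-Shapley (men propose, women hold best offer):
  M0 proposes to W1; she accepts
  M1 proposes to W1; rejected
  M1 proposes to W0; she accepts
Step 2: Final matching: W0-M1, W1-M0
Step 3: 0-indexed ranks (man's rank of his match, then woman's): 1 + 0 + 0 + 0
Step 4: Total rank sum = 1

1


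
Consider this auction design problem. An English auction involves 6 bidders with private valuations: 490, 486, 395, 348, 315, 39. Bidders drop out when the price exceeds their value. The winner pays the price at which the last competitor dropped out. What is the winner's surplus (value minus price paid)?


Step 1: Identify the highest value: 490
Step 2: Identify the second-highest value: 486
Step 3: The final price = second-highest value = 486
Step 4: Surplus = 490 - 486 = 4

4


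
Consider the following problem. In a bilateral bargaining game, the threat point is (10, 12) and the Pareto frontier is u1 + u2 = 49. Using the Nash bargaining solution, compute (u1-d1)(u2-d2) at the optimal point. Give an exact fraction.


Step 1: The Nash solution splits surplus symmetrically above the disagreement point
Step 2: u1 = (total + d1 - d2)/2 = (49 + 10 - 12)/2 = 47/2
Step 3: u2 = (total - d1 + d2)/2 = (49 - 10 + 12)/2 = 51/2
Step 4: Nash product = (47/2 - 10) * (51/2 - 12)
Step 5: = 27/2 * 27/2 = 729/4

729/4


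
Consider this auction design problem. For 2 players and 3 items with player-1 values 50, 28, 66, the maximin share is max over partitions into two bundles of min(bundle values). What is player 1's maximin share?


Step 1: Item values = 50, 28, 66
Step 2: Enumerate all 2-bundle partitions and take the smaller bundle:
  Partition 1: {50} vs {28,66} -> bundles 50, 94; min = 50
  Partition 2: {28} vs {50,66} -> bundles 28, 116; min = 28
  Partition 3: {66} vs {50,28} -> bundles 66, 78; min = 66
Step 3: MMS = max(50, 28, 66) = 66

66


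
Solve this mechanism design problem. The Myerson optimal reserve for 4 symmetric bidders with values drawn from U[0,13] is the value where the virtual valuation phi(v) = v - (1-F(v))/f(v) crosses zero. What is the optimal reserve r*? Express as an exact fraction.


Step 1: For U[0,13], F(v) = v/13 and f(v) = 1/13
Step 2: phi(v) = v - (1 - v/13)/(1/13) = v - (13 - v) = 2v - 13
Step 3: Set phi(r*) = 0: 2r* - 13 = 0
Step 4: r* = 13/2 (the number of bidders n = 4 does not enter)

13/2


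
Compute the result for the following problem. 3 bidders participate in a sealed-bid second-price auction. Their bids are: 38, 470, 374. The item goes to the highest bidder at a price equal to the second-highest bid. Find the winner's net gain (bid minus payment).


Step 1: Sort bids in descending order: 470, 374, 38
Step 2: The winning bid is the highest: 470
Step 3: The payment equals the second-highest bid: 374
Step 4: Surplus = winner's bid - payment = 470 - 374 = 96

96


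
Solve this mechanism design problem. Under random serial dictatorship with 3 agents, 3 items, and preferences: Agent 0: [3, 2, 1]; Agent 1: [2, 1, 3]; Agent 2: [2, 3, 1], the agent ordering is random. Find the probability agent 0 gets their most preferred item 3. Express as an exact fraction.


Step 1: Agent 0 wants item 3
Step 2: There are 6 possible orderings of agents
Step 3: In 5 orderings, agent 0 gets item 3
Step 4: Probability = 5/6

5/6


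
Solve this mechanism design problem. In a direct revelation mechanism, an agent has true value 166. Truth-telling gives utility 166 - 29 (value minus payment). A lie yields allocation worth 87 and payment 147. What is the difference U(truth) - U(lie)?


Step 1: U(truth) = value - payment = 166 - 29 = 137
Step 2: U(lie) = allocation - payment = 87 - 147 = -60
Step 3: IC gap = 137 - (-60) = 197

197


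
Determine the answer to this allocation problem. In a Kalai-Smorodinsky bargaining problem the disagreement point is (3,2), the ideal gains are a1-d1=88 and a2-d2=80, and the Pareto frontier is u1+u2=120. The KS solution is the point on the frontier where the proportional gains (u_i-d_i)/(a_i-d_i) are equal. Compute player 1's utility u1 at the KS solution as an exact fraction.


Step 1: At the KS point, (u1-d1)/r1 = (u2-d2)/r2 = t and u1+u2 = 120
Step 2: u1 = d1 + r1*t and u2 = d2 + r2*t, so (d1 + r1*t) + (d2 + r2*t) = 120
Step 3: t = (120 - 3 - 2)/(88 + 80) = 115/168
Step 4: u1 = d1 + r1*t = 3 + 88 * 115/168 = 1328/21
Step 5: (Check: u2 = d2 + r2*t = 1192/21; u1+u2 = 1328/21 + 1192/21 = 120, on the frontier.)

1328/21


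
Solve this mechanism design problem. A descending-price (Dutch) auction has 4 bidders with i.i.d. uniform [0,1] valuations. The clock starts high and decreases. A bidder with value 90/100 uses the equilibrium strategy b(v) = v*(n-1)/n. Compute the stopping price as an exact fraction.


Step 1: Dutch auctions are strategically equivalent to first-price auctions
Step 2: The equilibrium bid is b(v) = v*(n-1)/n
Step 3: b = 9/10 * 3/4
Step 4: b = 27/40

27/40


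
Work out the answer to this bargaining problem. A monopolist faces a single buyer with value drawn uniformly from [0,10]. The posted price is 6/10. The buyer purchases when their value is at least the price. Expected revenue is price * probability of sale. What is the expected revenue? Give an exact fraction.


Step 1: Posted price r = 3/5, value support [0,10]
Step 2: P(v >= r) = (10 - 3/5)/10 = 47/50
Step 3: Expected revenue = r * P(v >= r) = 3/5 * 47/50
Step 4: Revenue = 141/250

141/250


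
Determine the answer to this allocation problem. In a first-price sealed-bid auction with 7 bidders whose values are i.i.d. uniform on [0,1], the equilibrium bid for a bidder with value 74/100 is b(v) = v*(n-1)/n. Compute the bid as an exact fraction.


Step 1: The symmetric BNE bidding function is b(v) = v * (n-1) / n
Step 2: Substitute v = 37/50 and n = 7
Step 3: b = 37/50 * 6/7
Step 4: b = 111/175

111/175


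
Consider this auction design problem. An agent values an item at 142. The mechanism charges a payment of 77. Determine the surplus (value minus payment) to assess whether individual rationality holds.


Step 1: Surplus = value - payment = 142 - 77 = 65
Step 2: IR is satisfied (surplus >= 0)

65


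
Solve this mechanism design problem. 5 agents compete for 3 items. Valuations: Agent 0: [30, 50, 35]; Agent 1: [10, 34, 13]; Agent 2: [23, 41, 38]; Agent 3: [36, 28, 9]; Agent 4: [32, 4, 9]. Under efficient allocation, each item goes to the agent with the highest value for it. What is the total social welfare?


Step 1: For each item, find the maximum value among all agents.
Step 2: Item 0 -> Agent 3 (value 36)
Step 3: Item 1 -> Agent 0 (value 50)
Step 4: Item 2 -> Agent 2 (value 38)
Step 5: Total welfare = 36 + 50 + 38 = 124

124


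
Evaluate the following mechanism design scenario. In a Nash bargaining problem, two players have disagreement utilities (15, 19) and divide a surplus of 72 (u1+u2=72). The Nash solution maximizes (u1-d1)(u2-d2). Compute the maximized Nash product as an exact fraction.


Step 1: The Nash solution splits surplus symmetrically above the disagreement point
Step 2: u1 = (total + d1 - d2)/2 = (72 + 15 - 19)/2 = 34
Step 3: u2 = (total - d1 + d2)/2 = (72 - 15 + 19)/2 = 38
Step 4: Nash product = (34 - 15) * (38 - 19)
Step 5: = 19 * 19 = 361

361


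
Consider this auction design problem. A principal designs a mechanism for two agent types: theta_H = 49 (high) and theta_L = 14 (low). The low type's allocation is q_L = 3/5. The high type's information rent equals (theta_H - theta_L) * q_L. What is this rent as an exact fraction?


Step 1: theta_H - theta_L = 49 - 14 = 35
Step 2: Information rent = (theta_H - theta_L) * q_L
Step 3: = 35 * 3/5
Step 4: = 21

21


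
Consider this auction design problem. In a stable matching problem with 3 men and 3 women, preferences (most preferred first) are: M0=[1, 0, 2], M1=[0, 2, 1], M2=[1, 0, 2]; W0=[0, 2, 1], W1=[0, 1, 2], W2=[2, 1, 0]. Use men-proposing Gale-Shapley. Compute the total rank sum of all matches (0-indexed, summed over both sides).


Step 1: Run Gale-Shapley (men propose, women hold best offer):
  M0 proposes to W1; she accepts
  M1 proposes to W0; she accepts
  M2 proposes to W1; rejected
  M2 proposes to W0; she switches from M1
  M1 proposes to W2; she accepts
Step 2: Final matching: W0-M2, W1-M0, W2-M1
Step 3: 0-indexed ranks (man's rank of his match, then woman's): 1 + 1 + 0 + 0 + 1 + 1
Step 4: Total rank sum = 4

4


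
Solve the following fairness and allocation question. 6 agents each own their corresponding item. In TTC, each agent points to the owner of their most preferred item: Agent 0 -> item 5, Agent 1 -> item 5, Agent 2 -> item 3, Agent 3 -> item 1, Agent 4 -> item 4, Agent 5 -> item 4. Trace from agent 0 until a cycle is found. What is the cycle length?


Step 1: Trace the pointer graph from agent 0: 0 -> 5 -> 4 -> 4
Step 2: A cycle is detected when we revisit agent 4
Step 3: The cycle is: 4 -> 4
Step 4: Cycle length = 1

1


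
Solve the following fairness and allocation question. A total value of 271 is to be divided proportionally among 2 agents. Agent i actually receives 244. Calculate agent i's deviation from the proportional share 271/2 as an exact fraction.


Step 1: Proportional share = 271/2
Step 2: Agent's actual allocation = 244
Step 3: Excess = 244 - 271/2 = 217/2

217/2


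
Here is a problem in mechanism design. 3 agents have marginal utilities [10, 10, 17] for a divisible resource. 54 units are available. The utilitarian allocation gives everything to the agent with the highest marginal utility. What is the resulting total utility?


Step 1: The marginal utilities are [10, 10, 17]
Step 2: The highest marginal utility is 17
Step 3: All 54 units go to that agent
Step 4: Total utility = 17 * 54 = 918

918


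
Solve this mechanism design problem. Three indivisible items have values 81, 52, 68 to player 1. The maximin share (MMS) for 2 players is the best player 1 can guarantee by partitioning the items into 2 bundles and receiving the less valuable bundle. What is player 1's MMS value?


Step 1: Item values = 81, 52, 68
Step 2: Enumerate all 2-bundle partitions and take the smaller bundle:
  Partition 1: {81} vs {52,68} -> bundles 81, 120; min = 81
  Partition 2: {52} vs {81,68} -> bundles 52, 149; min = 52
  Partition 3: {68} vs {81,52} -> bundles 68, 133; min = 68
Step 3: MMS = max(81, 52, 68) = 81

81


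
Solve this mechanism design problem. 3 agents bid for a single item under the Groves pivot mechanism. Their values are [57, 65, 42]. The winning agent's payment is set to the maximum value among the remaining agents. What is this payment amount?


Step 1: The efficient winner is agent 1 with value 65
Step 2: Other agents' values: [57, 42]
Step 3: Pivot payment = max(others) = 57
Step 4: The winner pays 57

57


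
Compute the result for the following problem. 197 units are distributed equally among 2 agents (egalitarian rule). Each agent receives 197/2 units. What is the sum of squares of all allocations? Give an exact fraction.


Step 1: Each agent's share = 197/2
Step 2: Square of each share = (197/2)^2 = 38809/4
Step 3: Sum of squares = 2 * 38809/4 = 38809/2

38809/2


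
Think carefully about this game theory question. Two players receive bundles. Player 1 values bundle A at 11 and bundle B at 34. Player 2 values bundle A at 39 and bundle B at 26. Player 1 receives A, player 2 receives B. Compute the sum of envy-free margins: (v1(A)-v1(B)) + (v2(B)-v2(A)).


Step 1: Player 1's margin = v1(A) - v1(B) = 11 - 34 = -23
Step 2: Player 2's margin = v2(B) - v2(A) = 26 - 39 = -13
Step 3: Total margin = -23 + -13 = -36

-36


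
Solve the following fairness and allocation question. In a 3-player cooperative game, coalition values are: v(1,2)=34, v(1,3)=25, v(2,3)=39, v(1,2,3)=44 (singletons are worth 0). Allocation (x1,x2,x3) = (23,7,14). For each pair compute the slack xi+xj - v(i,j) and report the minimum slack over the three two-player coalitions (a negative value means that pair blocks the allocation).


Step 1: Slack for coalition (1,2): x1+x2 - v12 = 30 - 34 = -4
Step 2: Slack for coalition (1,3): x1+x3 - v13 = 37 - 25 = 12
Step 3: Slack for coalition (2,3): x2+x3 - v23 = 21 - 39 = -18
Step 4: Minimum slack = min(-4, 12, -18) = -18, attained by (2,3); coalition (2,3) can block (slack < 0), so the allocation is not in the core

-18


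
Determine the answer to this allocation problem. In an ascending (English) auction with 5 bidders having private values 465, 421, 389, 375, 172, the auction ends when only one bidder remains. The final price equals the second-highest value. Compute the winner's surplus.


Step 1: Identify the highest value: 465
Step 2: Identify the second-highest value: 421
Step 3: The final price = second-highest value = 421
Step 4: Surplus = 465 - 421 = 44

44


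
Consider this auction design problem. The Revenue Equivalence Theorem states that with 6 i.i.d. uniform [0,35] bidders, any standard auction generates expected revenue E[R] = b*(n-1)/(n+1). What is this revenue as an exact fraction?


Step 1: By Revenue Equivalence, expected revenue = b*(n-1)/(n+1)
Step 2: Substituting n = 6, b = 35
Step 3: Revenue = 35*(6-1)/(6+1) = 35*5/7
Step 4: Revenue = 175/7 = 25

25


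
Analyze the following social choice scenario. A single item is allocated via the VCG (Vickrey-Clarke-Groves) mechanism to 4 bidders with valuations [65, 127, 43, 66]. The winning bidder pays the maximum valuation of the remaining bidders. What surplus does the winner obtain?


Step 1: The winner is the agent with the highest value: agent 1 with value 127
Step 2: Values of other agents: [65, 43, 66]
Step 3: VCG payment = max of others' values = 66
Step 4: Surplus = 127 - 66 = 61

61


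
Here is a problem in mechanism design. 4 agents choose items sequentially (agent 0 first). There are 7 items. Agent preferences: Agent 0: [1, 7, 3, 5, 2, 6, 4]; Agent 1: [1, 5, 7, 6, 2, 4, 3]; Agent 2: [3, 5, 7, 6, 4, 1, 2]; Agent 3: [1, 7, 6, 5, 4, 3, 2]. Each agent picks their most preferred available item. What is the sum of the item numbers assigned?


Step 1: Agent 0 picks item 1
Step 2: Agent 1 picks item 5
Step 3: Agent 2 picks item 3
Step 4: Agent 3 picks item 7
Step 5: Sum = 1 + 5 + 3 + 7 = 16

16


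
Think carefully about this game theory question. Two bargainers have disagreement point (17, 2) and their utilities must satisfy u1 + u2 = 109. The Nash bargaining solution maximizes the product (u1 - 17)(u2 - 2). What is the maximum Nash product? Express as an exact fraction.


Step 1: The Nash solution splits surplus symmetrically above the disagreement point
Step 2: u1 = (total + d1 - d2)/2 = (109 + 17 - 2)/2 = 62
Step 3: u2 = (total - d1 + d2)/2 = (109 - 17 + 2)/2 = 47
Step 4: Nash product = (62 - 17) * (47 - 2)
Step 5: = 45 * 45 = 2025

2025


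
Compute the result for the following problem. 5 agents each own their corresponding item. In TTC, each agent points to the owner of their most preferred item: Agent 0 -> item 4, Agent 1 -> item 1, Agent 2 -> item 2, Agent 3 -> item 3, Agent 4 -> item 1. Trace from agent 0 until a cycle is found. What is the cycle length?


Step 1: Trace the pointer graph from agent 0: 0 -> 4 -> 1 -> 1
Step 2: A cycle is detected when we revisit agent 1
Step 3: The cycle is: 1 -> 1
Step 4: Cycle length = 1

1


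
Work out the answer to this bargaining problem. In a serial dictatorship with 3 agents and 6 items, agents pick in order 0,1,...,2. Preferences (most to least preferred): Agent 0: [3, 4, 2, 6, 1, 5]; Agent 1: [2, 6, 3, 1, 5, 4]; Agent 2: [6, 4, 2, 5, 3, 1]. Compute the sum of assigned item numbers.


Step 1: Agent 0 picks item 3
Step 2: Agent 1 picks item 2
Step 3: Agent 2 picks item 6
Step 4: Sum = 3 + 2 + 6 = 11

11


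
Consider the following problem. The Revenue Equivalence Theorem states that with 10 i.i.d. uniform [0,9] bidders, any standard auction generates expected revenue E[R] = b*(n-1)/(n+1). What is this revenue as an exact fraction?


Step 1: By Revenue Equivalence, expected revenue = b*(n-1)/(n+1)
Step 2: Substituting n = 10, b = 9
Step 3: Revenue = 9*(10-1)/(10+1) = 9*9/11
Step 4: Revenue = 81/11

81/11


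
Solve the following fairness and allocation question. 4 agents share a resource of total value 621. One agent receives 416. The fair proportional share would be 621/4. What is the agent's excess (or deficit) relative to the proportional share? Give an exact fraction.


Step 1: Proportional share = 621/4
Step 2: Agent's actual allocation = 416
Step 3: Excess = 416 - 621/4 = 1043/4

1043/4


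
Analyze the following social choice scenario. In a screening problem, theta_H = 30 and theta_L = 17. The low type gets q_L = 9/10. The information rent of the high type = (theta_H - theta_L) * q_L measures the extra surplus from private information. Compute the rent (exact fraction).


Step 1: theta_H - theta_L = 30 - 17 = 13
Step 2: Information rent = (theta_H - theta_L) * q_L
Step 3: = 13 * 9/10
Step 4: = 117/10

117/10


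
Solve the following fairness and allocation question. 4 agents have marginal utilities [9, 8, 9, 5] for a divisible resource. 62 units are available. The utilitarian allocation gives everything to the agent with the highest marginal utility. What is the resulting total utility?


Step 1: The marginal utilities are [9, 8, 9, 5]
Step 2: The highest marginal utility is 9
Step 3: All 62 units go to that agent
Step 4: Total utility = 9 * 62 = 558

558


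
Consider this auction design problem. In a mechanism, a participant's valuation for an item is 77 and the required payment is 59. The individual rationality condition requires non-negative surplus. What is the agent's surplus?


Step 1: Surplus = value - payment = 77 - 59 = 18
Step 2: IR is satisfied (surplus >= 0)

18


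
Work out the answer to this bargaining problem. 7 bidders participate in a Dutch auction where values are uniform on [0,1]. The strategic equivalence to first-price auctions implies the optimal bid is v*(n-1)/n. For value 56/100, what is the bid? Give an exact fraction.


Step 1: Dutch auctions are strategically equivalent to first-price auctions
Step 2: The equilibrium bid is b(v) = v*(n-1)/n
Step 3: b = 14/25 * 6/7
Step 4: b = 12/25

12/25


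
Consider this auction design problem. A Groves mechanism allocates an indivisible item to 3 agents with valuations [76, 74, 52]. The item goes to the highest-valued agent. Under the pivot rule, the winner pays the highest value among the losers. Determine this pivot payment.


Step 1: The efficient winner is agent 0 with value 76
Step 2: Other agents' values: [74, 52]
Step 3: Pivot payment = max(others) = 74
Step 4: The winner pays 74

74


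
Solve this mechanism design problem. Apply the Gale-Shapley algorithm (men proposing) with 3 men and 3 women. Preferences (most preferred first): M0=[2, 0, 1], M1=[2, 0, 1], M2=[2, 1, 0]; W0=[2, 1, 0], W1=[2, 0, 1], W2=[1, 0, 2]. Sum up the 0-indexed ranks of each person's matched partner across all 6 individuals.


Step 1: Run Gale-Shapley (men propose, women hold best offer):
  M0 proposes to W2; she accepts
  M1 proposes to W2; she switches from M0
  M2 proposes to W2; rejected
  M2 proposes to W1; she accepts
  M0 proposes to W0; she accepts
Step 2: Final matching: W0-M0, W1-M2, W2-M1
Step 3: 0-indexed ranks (man's rank of his match, then woman's): 1 + 2 + 1 + 0 + 0 + 0
Step 4: Total rank sum = 4

4


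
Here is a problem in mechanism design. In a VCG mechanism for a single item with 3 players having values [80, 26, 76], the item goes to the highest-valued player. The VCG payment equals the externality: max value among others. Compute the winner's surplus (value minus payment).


Step 1: The winner is the agent with the highest value: agent 0 with value 80
Step 2: Values of other agents: [26, 76]
Step 3: VCG payment = max of others' values = 76
Step 4: Surplus = 80 - 76 = 4

4


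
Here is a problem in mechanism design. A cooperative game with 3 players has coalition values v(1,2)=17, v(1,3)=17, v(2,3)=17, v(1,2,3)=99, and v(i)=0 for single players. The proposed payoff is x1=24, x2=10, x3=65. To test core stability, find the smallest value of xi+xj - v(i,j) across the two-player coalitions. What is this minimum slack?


Step 1: Slack for coalition (1,2): x1+x2 - v12 = 34 - 17 = 17
Step 2: Slack for coalition (1,3): x1+x3 - v13 = 89 - 17 = 72
Step 3: Slack for coalition (2,3): x2+x3 - v23 = 75 - 17 = 58
Step 4: Minimum slack = min(17, 72, 58) = 17, attained by (1,2); no pair can gain by deviating, so the allocation is in the core

17


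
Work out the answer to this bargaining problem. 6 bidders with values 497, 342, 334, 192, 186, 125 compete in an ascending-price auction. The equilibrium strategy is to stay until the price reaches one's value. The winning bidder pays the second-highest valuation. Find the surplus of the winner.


Step 1: Identify the highest value: 497
Step 2: Identify the second-highest value: 342
Step 3: The final price = second-highest value = 342
Step 4: Surplus = 497 - 342 = 155

155


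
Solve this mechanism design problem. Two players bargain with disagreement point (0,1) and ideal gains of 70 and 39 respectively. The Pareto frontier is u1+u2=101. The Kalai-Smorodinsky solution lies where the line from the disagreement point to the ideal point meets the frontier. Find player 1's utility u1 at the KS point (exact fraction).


Step 1: At the KS point, (u1-d1)/r1 = (u2-d2)/r2 = t and u1+u2 = 101
Step 2: u1 = d1 + r1*t and u2 = d2 + r2*t, so (d1 + r1*t) + (d2 + r2*t) = 101
Step 3: t = (101 - 0 - 1)/(70 + 39) = 100/109
Step 4: u1 = d1 + r1*t = 0 + 70 * 100/109 = 7000/109
Step 5: (Check: u2 = d2 + r2*t = 4009/109; u1+u2 = 7000/109 + 4009/109 = 101, on the frontier.)

7000/109


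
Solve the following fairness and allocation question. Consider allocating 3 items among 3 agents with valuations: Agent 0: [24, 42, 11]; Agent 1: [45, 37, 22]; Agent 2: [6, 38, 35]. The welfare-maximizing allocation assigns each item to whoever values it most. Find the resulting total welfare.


Step 1: For each item, find the maximum value among all agents.
Step 2: Item 0 -> Agent 1 (value 45)
Step 3: Item 1 -> Agent 0 (value 42)
Step 4: Item 2 -> Agent 2 (value 35)
Step 5: Total welfare = 45 + 42 + 35 = 122

122


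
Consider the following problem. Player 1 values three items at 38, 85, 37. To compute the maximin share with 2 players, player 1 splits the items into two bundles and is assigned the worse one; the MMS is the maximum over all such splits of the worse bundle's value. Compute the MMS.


Step 1: Item values = 38, 85, 37
Step 2: Enumerate all 2-bundle partitions and take the smaller bundle:
  Partition 1: {38} vs {85,37} -> bundles 38, 122; min = 38
  Partition 2: {85} vs {38,37} -> bundles 85, 75; min = 75
  Partition 3: {37} vs {38,85} -> bundles 37, 123; min = 37
Step 3: MMS = max(38, 75, 37) = 75

75


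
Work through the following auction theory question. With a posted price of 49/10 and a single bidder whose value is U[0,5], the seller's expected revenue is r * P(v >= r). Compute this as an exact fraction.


Step 1: Posted price r = 49/10, value support [0,5]
Step 2: P(v >= r) = (5 - 49/10)/5 = 1/50
Step 3: Expected revenue = r * P(v >= r) = 49/10 * 1/50
Step 4: Revenue = 49/500

49/500


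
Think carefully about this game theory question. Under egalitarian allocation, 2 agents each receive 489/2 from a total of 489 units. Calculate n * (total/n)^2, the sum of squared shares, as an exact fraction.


Step 1: Each agent's share = 489/2
Step 2: Square of each share = (489/2)^2 = 239121/4
Step 3: Sum of squares = 2 * 239121/4 = 239121/2

239121/2


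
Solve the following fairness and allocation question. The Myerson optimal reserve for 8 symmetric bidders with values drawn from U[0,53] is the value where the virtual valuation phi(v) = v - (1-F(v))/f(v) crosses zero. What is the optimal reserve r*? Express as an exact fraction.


Step 1: For U[0,53], F(v) = v/53 and f(v) = 1/53
Step 2: phi(v) = v - (1 - v/53)/(1/53) = v - (53 - v) = 2v - 53
Step 3: Set phi(r*) = 0: 2r* - 53 = 0
Step 4: r* = 53/2 (the number of bidders n = 8 does not enter)

53/2


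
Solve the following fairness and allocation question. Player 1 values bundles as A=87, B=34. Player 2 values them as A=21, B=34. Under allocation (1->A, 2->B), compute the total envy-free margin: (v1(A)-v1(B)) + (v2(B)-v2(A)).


Step 1: Player 1's margin = v1(A) - v1(B) = 87 - 34 = 53
Step 2: Player 2's margin = v2(B) - v2(A) = 34 - 21 = 13
Step 3: Total margin = 53 + 13 = 66

66


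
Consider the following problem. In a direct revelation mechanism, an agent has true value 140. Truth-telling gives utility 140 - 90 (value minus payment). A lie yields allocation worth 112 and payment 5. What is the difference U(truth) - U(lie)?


Step 1: U(truth) = value - payment = 140 - 90 = 50
Step 2: U(lie) = allocation - payment = 112 - 5 = 107
Step 3: IC gap = 50 - 107 = -57

-57
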